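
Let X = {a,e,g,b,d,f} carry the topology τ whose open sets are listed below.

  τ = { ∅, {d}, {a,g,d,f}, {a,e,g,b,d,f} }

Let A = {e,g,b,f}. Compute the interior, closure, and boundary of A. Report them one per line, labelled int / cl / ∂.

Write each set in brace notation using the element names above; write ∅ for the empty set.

int(A) = ∅
cl(A)  = {a,e,g,b,f}
∂A     = {a,e,g,b,f}

open subsets of A: ∅; so int(A) = ∅
closure: X∖int(X∖A) = X∖{d} = {a,e,g,b,f}
∂A = {a,e,g,b,f} minus ∅ = {a,e,g,b,f}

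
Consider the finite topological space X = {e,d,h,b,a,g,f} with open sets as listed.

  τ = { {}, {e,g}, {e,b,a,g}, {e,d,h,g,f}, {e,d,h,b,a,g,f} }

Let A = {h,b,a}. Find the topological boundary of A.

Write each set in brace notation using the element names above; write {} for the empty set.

{d,h,b,a,f}

open subsets of A: {}; so int(A) = {}
closure: X∖int(X∖A) = X∖{e,g} = {d,h,b,a,f}
∂A = {d,h,b,a,f} minus {} = {d,h,b,a,f}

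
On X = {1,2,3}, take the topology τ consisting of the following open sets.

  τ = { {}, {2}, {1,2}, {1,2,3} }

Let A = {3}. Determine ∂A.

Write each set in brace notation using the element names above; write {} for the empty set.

{3}

opens ⊆ A: {}; union → int = {}
complement {1,2}; its interior {1,2}; cl(A) = X∖{1,2} = {3}
boundary = {3} ∖ {} = {3}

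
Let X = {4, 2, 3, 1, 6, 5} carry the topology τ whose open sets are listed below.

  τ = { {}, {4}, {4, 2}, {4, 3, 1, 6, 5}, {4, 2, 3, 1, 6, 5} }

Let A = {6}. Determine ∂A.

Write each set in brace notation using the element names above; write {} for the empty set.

interior: largest open inside A is {} (from {})
cl via duality: int({4, 2, 3, 1, 5}) = {4, 2}, so X∖{4, 2} = {3, 1, 6, 5}
cl∖int = {3, 1, 6, 5}

{3, 1, 6, 5}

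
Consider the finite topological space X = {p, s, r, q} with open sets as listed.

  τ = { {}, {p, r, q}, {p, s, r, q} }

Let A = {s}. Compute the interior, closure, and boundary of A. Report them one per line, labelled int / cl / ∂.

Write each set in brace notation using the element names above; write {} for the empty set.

opens ⊆ A: {}; union → int = {}
complement {p, r, q}; its interior {p, r, q}; cl(A) = X∖{p, r, q} = {s}
boundary = {s} ∖ {} = {s}

int(A) = {}
cl(A)  = {s}
∂A     = {s}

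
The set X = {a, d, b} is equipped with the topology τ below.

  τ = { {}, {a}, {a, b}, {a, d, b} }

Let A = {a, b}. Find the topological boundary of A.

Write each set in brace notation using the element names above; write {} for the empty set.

open subsets of A: {}, {a}, {a, b}; so int(A) = {a, b}
closure: X∖int(X∖A) = X∖{} = {a, d, b}
∂A = {a, d, b} minus {a, b} = {d}

{d}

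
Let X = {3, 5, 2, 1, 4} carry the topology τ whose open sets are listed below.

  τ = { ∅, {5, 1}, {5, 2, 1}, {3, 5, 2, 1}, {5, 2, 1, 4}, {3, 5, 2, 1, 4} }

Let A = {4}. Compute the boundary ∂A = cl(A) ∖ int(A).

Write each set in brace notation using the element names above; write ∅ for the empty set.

{4}

interior: largest open inside A is ∅ (from ∅)
cl via duality: int({3, 5, 2, 1}) = {3, 5, 2, 1}, so X∖{3, 5, 2, 1} = {4}
cl∖int = {4}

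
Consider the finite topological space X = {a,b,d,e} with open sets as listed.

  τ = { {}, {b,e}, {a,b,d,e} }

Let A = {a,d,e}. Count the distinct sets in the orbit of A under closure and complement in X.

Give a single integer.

X∖A={b}, int(X∖A)={}, hence cl(A)={a,b,d,e}
Orbit (k=closure, c=complement):
  1. A     = {a,d,e}
  2. kA    = {a,b,d,e}
  3. cA    = {b}
  4. ckA   = {}
(closed under both — stop)

4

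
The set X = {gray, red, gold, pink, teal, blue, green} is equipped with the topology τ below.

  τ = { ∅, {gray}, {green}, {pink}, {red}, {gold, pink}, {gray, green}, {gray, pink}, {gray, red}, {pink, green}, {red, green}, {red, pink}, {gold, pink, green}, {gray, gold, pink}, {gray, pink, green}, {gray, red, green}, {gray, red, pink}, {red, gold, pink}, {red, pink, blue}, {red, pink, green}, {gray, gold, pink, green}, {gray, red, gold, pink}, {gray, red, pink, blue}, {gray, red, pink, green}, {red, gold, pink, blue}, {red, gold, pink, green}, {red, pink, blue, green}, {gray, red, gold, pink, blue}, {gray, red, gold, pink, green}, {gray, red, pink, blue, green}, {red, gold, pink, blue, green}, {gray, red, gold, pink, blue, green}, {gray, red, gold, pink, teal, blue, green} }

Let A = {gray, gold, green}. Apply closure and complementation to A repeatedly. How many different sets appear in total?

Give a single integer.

8

closure: X∖int(X∖A) = X∖{red, pink, blue} = {gray, gold, teal, green}
Let k=closure and c=complement:
  1. A     = {gray, gold, green}
  2. kA    = {gray, gold, teal, green}
  3. cA    = {red, pink, teal, blue}
  4. ckA   = {red, pink, blue}
  5. kcA   = {red, gold, pink, teal, blue}
  6. ckcA  = {gray, green}
  7. kckcA = {gray, teal, green}
  8. ckckcA = {red, gold, pink, blue}
— saturated at 8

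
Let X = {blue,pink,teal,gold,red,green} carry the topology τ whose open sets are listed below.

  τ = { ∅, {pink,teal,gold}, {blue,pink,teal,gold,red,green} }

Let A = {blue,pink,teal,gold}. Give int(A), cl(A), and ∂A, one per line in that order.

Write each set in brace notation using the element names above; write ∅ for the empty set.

opens ⊆ A: ∅, {pink,teal,gold}; union → int = {pink,teal,gold}
complement {red,green}; its interior ∅; cl(A) = X∖∅ = {blue,pink,teal,gold,red,green}
boundary = {blue,pink,teal,gold,red,green} ∖ {pink,teal,gold} = {blue,red,green}

int(A) = {pink,teal,gold}
cl(A)  = {blue,pink,teal,gold,red,green}
∂A     = {blue,red,green}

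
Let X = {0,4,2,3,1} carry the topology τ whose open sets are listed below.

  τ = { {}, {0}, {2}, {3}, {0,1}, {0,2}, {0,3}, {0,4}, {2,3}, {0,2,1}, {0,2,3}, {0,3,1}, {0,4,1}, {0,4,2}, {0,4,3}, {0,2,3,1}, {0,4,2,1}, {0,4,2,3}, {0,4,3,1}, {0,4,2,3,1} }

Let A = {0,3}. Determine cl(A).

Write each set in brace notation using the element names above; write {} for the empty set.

{0,4,3,1}

X∖A={4,2,1}, int(X∖A)={2}, hence cl(A)={0,4,3,1}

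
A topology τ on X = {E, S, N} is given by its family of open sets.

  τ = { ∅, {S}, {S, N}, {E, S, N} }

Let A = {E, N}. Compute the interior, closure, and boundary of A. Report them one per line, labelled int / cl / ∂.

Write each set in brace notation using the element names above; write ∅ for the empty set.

interior: largest open inside A is ∅ (from ∅)
cl via duality: int({S}) = {S}, so X∖{S} = {E, N}
cl∖int = {E, N}

int(A) = ∅
cl(A)  = {E, N}
∂A     = {E, N}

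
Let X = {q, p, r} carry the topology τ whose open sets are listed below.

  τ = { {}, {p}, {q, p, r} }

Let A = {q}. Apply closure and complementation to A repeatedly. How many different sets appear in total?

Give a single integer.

closure: X∖int(X∖A) = X∖{p} = {q, r}
Let k=closure and c=complement:
  1. A     = {q}
  2. kA    = {q, r}
  3. cA    = {p, r}
  4. ckA   = {p}
  5. kcA   = {q, p, r}
  6. ckcA  = {}
— saturated at 6

6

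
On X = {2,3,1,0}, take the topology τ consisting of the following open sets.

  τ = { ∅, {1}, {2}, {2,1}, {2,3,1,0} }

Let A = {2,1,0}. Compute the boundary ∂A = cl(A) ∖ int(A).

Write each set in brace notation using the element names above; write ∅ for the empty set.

{3,0}

U open, U⊆A: ∅, {2}, {1}, {2,1}. int(A) = ⋃ = {2,1}
X∖A={3}, int(X∖A)=∅, hence cl(A)={2,3,1,0}
∂A: remove int from cl → {3,0}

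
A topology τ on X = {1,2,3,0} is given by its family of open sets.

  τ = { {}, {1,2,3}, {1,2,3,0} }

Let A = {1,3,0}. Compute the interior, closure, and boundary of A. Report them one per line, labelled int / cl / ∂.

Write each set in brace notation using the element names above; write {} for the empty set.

int(A) = {}
cl(A)  = {1,2,3,0}
∂A     = {1,2,3,0}

open subsets of A: {}; so int(A) = {}
closure: X∖int(X∖A) = X∖{} = {1,2,3,0}
∂A = {1,2,3,0} minus {} = {1,2,3,0}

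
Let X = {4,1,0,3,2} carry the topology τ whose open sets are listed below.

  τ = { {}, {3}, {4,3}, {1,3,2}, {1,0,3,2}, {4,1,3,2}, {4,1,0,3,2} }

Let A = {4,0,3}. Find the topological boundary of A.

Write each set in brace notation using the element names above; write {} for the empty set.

opens ⊆ A: {}, {3}, {4,3}; union → int = {4,3}
complement {1,2}; its interior {}; cl(A) = X∖{} = {4,1,0,3,2}
boundary = {4,1,0,3,2} ∖ {4,3} = {1,0,2}

{1,0,2}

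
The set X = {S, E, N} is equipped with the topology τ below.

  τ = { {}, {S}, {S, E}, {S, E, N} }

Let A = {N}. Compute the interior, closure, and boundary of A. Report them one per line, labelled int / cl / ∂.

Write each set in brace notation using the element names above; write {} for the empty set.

int(A) = {}
cl(A)  = {N}
∂A     = {N}

U open, U⊆A: {}. int(A) = ⋃ = {}
X∖A={S, E}, int(X∖A)={S, E}, hence cl(A)={N}
∂A: remove int from cl → {N}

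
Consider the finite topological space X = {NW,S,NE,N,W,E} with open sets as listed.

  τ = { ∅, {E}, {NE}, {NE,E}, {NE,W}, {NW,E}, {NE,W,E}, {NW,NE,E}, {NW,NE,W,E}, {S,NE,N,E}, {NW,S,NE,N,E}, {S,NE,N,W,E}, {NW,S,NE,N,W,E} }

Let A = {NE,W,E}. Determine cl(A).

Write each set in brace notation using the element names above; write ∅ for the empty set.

X∖A={NW,S,N}, int(X∖A)=∅, hence cl(A)={NW,S,NE,N,W,E}

{NW,S,NE,N,W,E}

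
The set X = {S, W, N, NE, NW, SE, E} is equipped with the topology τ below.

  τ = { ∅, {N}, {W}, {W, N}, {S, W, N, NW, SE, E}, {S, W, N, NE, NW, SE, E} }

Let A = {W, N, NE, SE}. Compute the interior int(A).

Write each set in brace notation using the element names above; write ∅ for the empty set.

interior: largest open inside A is {W, N} (from ∅, {W}, {N}, {W, N})

{W, N}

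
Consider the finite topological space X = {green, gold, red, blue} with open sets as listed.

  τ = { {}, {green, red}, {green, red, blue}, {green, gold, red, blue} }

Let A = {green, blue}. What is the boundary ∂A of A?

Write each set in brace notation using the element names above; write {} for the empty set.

interior: largest open inside A is {} (from {})
cl via duality: int({gold, red}) = {}, so X∖{} = {green, gold, red, blue}
cl∖int = {green, gold, red, blue}

{green, gold, red, blue}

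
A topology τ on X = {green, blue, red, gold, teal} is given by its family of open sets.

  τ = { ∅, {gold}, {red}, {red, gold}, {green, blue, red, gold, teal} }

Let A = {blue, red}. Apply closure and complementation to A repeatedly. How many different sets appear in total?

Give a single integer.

6

cl via duality: int({green, gold, teal}) = {gold}, so X∖{gold} = {green, blue, red, teal}
Write k for closure, c for complement:
  1. A     = {blue, red}
  2. kA    = {green, blue, red, teal}
  3. cA    = {green, gold, teal}
  4. ckA   = {gold}
  5. kcA   = {green, blue, gold, teal}
  6. ckcA  = {red}
applying k or c yields no new set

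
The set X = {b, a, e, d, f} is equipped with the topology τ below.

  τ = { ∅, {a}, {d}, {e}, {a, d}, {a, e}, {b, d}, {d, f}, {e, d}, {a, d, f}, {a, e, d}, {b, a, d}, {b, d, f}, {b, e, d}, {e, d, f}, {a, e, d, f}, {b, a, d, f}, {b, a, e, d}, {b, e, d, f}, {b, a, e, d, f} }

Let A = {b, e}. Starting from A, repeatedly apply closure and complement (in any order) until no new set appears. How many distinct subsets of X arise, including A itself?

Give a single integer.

X∖A={a, d, f}, int(X∖A)={a, d, f}, hence cl(A)={b, e}
Orbit (k=closure, c=complement):
  1. A     = {b, e}
  2. cA    = {a, d, f}
  3. kcA   = {b, a, d, f}
  4. ckcA  = {e}
(closed under both — stop)

4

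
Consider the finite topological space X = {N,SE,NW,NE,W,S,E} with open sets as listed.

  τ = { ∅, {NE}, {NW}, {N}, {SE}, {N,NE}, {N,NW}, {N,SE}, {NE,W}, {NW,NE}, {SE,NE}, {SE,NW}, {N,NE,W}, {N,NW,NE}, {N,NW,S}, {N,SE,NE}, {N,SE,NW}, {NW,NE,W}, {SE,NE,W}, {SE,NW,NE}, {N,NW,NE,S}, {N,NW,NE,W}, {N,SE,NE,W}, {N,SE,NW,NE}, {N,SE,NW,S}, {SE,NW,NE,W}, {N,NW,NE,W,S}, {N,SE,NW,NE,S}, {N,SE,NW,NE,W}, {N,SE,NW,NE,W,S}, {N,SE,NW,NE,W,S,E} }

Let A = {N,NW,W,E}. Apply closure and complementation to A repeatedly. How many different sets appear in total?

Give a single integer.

complement {SE,NE,S}; its interior {SE,NE}; cl(A) = X∖{SE,NE} = {N,NW,W,S,E}
With k = closure, c = complement:
  1. A     = {N,NW,W,E}
  2. kA    = {N,NW,W,S,E}
  3. cA    = {SE,NE,S}
  4. ckA   = {SE,NE}
  5. kcA   = {SE,NE,W,S,E}
  6. kckA  = {SE,NE,W,E}
  7. ckcA  = {N,NW}
  8. ckckA = {N,NW,S}
  9. kckcA = {N,NW,S,E}
  10. ckckcA = {SE,NE,W}
k, c of each give nothing new

10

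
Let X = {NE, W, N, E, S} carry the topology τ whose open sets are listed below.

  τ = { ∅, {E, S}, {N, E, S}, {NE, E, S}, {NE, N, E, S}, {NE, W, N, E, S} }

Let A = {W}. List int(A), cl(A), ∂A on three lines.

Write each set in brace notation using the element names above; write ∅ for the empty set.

int(A) = ∅
cl(A)  = {W}
∂A     = {W}

interior: largest open inside A is ∅ (from ∅)
cl via duality: int({NE, N, E, S}) = {NE, N, E, S}, so X∖{NE, N, E, S} = {W}
cl∖int = {W}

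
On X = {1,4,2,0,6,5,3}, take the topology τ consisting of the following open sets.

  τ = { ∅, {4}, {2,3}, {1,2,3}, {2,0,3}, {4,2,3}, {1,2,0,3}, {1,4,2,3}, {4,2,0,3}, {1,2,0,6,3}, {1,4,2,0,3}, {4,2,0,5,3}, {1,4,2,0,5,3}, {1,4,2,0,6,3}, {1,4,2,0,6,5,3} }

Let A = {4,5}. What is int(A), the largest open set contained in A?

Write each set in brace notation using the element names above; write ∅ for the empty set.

interior: largest open inside A is {4} (from ∅, {4})

{4}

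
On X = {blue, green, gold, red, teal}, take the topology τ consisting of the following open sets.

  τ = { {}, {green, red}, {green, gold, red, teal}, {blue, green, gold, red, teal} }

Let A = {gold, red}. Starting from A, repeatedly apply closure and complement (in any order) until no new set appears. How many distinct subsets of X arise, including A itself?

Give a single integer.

4

X∖A={blue, green, teal}, int(X∖A)={}, hence cl(A)={blue, green, gold, red, teal}
Orbit (k=closure, c=complement):
  1. A     = {gold, red}
  2. kA    = {blue, green, gold, red, teal}
  3. cA    = {blue, green, teal}
  4. ckA   = {}
(closed under both — stop)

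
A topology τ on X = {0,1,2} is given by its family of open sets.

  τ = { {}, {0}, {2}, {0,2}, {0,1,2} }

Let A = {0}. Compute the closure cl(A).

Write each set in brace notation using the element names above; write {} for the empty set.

cl via duality: int({1,2}) = {2}, so X∖{2} = {0,1}

{0,1}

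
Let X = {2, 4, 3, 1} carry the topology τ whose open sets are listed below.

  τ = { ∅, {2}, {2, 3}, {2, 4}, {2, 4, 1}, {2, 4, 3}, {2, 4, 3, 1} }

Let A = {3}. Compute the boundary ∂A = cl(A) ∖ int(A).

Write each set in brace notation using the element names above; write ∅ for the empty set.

opens ⊆ A: ∅; union → int = ∅
complement {2, 4, 1}; its interior {2, 4, 1}; cl(A) = X∖{2, 4, 1} = {3}
boundary = {3} ∖ ∅ = {3}

{3}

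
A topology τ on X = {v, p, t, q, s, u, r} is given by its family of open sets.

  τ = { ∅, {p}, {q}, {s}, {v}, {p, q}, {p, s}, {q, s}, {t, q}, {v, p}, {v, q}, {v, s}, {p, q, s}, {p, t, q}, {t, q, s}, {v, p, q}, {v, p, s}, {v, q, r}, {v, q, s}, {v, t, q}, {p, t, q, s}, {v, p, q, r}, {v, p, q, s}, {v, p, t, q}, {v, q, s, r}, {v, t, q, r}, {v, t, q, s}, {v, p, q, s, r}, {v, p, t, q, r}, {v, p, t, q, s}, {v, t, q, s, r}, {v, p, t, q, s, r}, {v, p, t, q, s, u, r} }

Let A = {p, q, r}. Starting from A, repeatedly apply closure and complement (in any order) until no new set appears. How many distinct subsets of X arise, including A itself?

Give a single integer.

complement {v, t, s, u}; its interior {v, s}; cl(A) = X∖{v, s} = {p, t, q, u, r}
With k = closure, c = complement:
  1. A     = {p, q, r}
  2. kA    = {p, t, q, u, r}
  3. cA    = {v, t, s, u}
  4. ckA   = {v, s}
  5. kcA   = {v, t, s, u, r}
  6. kckA  = {v, s, u, r}
  7. ckcA  = {p, q}
  8. ckckA = {p, t, q}
k, c of each give nothing new

8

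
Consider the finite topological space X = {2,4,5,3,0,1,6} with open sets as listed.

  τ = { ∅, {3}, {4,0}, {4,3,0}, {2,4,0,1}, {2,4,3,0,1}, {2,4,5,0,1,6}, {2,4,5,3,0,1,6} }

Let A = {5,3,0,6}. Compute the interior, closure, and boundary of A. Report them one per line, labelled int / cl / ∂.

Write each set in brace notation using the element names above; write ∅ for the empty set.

int(A) = {3}
cl(A)  = {2,4,5,3,0,1,6}
∂A     = {2,4,5,0,1,6}

opens ⊆ A: ∅, {3}; union → int = {3}
complement {2,4,1}; its interior ∅; cl(A) = X∖∅ = {2,4,5,3,0,1,6}
boundary = {2,4,5,3,0,1,6} ∖ {3} = {2,4,5,0,1,6}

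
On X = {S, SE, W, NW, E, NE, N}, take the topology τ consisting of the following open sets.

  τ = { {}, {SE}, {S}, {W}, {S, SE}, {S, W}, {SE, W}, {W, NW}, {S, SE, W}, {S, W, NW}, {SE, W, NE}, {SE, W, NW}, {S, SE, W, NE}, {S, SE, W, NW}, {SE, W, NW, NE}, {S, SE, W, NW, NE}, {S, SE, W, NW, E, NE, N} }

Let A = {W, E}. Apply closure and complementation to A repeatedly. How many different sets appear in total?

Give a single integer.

closure: X∖int(X∖A) = X∖{S, SE} = {W, NW, E, NE, N}
Let k=closure and c=complement:
  1. A     = {W, E}
  2. kA    = {W, NW, E, NE, N}
  3. cA    = {S, SE, NW, NE, N}
  4. ckA   = {S, SE}
  5. kcA   = {S, SE, NW, E, NE, N}
  6. kckA  = {S, SE, E, NE, N}
  7. ckcA  = {W}
  8. ckckA = {W, NW}
— saturated at 8

8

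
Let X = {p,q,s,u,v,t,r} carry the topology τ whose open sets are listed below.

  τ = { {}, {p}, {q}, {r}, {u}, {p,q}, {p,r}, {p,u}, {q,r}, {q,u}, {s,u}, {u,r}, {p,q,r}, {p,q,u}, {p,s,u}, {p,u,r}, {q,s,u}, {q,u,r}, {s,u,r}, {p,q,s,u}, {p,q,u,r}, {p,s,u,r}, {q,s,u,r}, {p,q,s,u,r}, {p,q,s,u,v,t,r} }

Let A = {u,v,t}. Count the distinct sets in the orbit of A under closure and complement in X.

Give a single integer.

8

complement {p,q,s,r}; its interior {p,q,r}; cl(A) = X∖{p,q,r} = {s,u,v,t}
With k = closure, c = complement:
  1. A     = {u,v,t}
  2. kA    = {s,u,v,t}
  3. cA    = {p,q,s,r}
  4. ckA   = {p,q,r}
  5. kcA   = {p,q,s,v,t,r}
  6. kckA  = {p,q,v,t,r}
  7. ckcA  = {u}
  8. ckckA = {s,u}
k, c of each give nothing new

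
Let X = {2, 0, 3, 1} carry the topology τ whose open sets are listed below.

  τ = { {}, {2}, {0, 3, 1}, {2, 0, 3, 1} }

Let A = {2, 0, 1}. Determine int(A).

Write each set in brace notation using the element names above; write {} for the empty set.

{2}

open subsets of A: {}, {2}; so int(A) = {2}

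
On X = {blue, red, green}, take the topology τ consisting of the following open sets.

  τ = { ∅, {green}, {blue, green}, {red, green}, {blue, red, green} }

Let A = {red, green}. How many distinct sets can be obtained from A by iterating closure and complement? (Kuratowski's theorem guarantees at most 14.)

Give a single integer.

complement {blue}; its interior ∅; cl(A) = X∖∅ = {blue, red, green}
With k = closure, c = complement:
  1. A     = {red, green}
  2. kA    = {blue, red, green}
  3. cA    = {blue}
  4. ckA   = ∅
k, c of each give nothing new

4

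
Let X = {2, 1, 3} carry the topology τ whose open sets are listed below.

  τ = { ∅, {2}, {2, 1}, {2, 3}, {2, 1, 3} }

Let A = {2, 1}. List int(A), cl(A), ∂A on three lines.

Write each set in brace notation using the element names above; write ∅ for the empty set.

int(A) = {2, 1}
cl(A)  = {2, 1, 3}
∂A     = {3}

opens ⊆ A: ∅, {2}, {2, 1}; union → int = {2, 1}
complement {3}; its interior ∅; cl(A) = X∖∅ = {2, 1, 3}
boundary = {2, 1, 3} ∖ {2, 1} = {3}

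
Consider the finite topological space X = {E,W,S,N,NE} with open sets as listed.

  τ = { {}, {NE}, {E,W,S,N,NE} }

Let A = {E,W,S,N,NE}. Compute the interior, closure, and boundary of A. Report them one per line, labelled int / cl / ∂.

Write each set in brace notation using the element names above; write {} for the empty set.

int(A) = {E,W,S,N,NE}
cl(A)  = {E,W,S,N,NE}
∂A     = {}

open subsets of A: {}, {NE}, {E,W,S,N,NE}; so int(A) = {E,W,S,N,NE}
closure: X∖int(X∖A) = X∖{} = {E,W,S,N,NE}
∂A = {E,W,S,N,NE} minus {E,W,S,N,NE} = {}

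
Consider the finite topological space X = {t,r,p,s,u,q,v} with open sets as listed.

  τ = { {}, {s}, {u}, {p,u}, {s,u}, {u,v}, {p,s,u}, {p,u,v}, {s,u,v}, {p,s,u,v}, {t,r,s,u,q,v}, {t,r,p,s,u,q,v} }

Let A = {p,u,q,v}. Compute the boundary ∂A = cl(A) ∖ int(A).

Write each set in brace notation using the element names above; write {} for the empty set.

open subsets of A: {}, {u}, {u,v}, {p,u}, {p,u,v}; so int(A) = {p,u,v}
closure: X∖int(X∖A) = X∖{s} = {t,r,p,u,q,v}
∂A = {t,r,p,u,q,v} minus {p,u,v} = {t,r,q}

{t,r,q}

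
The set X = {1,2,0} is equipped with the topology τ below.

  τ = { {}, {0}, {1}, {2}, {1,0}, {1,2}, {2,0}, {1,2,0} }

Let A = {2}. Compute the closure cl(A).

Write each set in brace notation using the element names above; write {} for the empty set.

closure: X∖int(X∖A) = X∖{1,0} = {2}

{2}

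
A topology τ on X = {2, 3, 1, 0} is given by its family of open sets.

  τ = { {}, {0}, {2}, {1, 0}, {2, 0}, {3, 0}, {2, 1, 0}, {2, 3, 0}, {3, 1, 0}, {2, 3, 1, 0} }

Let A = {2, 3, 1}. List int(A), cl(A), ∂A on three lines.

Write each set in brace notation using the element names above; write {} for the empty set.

interior: largest open inside A is {2} (from {}, {2})
cl via duality: int({0}) = {0}, so X∖{0} = {2, 3, 1}
cl∖int = {3, 1}

int(A) = {2}
cl(A)  = {2, 3, 1}
∂A     = {3, 1}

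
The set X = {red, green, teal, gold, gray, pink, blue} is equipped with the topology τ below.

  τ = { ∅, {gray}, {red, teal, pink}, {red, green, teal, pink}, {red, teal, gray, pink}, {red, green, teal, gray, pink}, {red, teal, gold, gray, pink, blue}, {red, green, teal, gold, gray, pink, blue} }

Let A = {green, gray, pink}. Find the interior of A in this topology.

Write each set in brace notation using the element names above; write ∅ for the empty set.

interior: largest open inside A is {gray} (from ∅, {gray})

{gray}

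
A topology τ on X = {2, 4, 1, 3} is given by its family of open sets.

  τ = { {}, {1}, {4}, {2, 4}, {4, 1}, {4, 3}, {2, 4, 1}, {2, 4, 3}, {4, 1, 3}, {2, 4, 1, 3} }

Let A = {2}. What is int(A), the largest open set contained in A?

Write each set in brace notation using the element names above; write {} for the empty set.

{}

open subsets of A: {}; so int(A) = {}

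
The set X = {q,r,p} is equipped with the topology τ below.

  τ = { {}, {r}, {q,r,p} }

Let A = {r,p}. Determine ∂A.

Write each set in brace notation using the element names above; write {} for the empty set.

{q,p}

open subsets of A: {}, {r}; so int(A) = {r}
closure: X∖int(X∖A) = X∖{} = {q,r,p}
∂A = {q,r,p} minus {r} = {q,p}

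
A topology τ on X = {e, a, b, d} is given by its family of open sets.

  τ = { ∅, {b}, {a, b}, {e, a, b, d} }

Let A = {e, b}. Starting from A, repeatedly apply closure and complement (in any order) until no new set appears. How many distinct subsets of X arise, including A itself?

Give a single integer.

cl via duality: int({a, d}) = ∅, so X∖∅ = {e, a, b, d}
Write k for closure, c for complement:
  1. A     = {e, b}
  2. kA    = {e, a, b, d}
  3. cA    = {a, d}
  4. ckA   = ∅
  5. kcA   = {e, a, d}
  6. ckcA  = {b}
applying k or c yields no new set

6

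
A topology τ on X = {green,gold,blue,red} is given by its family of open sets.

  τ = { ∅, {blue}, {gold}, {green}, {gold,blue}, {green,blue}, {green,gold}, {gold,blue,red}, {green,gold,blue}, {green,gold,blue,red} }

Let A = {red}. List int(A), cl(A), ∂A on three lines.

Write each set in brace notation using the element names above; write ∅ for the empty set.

int(A) = ∅
cl(A)  = {red}
∂A     = {red}

opens ⊆ A: ∅; union → int = ∅
complement {green,gold,blue}; its interior {green,gold,blue}; cl(A) = X∖{green,gold,blue} = {red}
boundary = {red} ∖ ∅ = {red}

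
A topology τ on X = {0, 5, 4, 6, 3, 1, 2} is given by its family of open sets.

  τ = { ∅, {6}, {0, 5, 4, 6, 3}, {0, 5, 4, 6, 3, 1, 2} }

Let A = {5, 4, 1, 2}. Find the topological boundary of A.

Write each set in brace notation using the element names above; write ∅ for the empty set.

{0, 5, 4, 3, 1, 2}

interior: largest open inside A is ∅ (from ∅)
cl via duality: int({0, 6, 3}) = {6}, so X∖{6} = {0, 5, 4, 3, 1, 2}
cl∖int = {0, 5, 4, 3, 1, 2}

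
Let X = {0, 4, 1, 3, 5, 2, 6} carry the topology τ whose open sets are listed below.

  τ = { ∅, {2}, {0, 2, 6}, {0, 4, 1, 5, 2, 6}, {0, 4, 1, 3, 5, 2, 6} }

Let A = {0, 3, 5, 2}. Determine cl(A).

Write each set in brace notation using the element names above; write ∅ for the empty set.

cl via duality: int({4, 1, 6}) = ∅, so X∖∅ = {0, 4, 1, 3, 5, 2, 6}

{0, 4, 1, 3, 5, 2, 6}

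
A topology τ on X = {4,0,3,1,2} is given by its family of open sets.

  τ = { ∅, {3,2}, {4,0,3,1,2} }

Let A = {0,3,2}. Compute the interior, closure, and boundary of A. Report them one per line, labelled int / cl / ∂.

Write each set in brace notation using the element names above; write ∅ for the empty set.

open subsets of A: ∅, {3,2}; so int(A) = {3,2}
closure: X∖int(X∖A) = X∖∅ = {4,0,3,1,2}
∂A = {4,0,3,1,2} minus {3,2} = {4,0,1}

int(A) = {3,2}
cl(A)  = {4,0,3,1,2}
∂A     = {4,0,1}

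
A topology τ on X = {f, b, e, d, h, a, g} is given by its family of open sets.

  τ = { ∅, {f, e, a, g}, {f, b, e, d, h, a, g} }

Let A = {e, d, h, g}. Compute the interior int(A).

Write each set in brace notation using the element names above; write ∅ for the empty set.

opens ⊆ A: ∅; union → int = ∅

∅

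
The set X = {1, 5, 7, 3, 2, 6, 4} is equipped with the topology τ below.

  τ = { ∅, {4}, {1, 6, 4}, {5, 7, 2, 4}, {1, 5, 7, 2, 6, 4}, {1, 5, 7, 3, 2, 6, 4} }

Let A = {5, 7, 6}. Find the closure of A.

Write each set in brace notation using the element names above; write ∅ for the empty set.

complement {1, 3, 2, 4}; its interior {4}; cl(A) = X∖{4} = {1, 5, 7, 3, 2, 6}

{1, 5, 7, 3, 2, 6}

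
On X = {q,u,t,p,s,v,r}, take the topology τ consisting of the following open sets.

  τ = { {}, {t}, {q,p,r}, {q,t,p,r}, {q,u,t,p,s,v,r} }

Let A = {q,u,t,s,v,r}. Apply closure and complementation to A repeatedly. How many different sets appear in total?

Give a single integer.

cl via duality: int({p}) = {}, so X∖{} = {q,u,t,p,s,v,r}
Write k for closure, c for complement:
  1. A     = {q,u,t,s,v,r}
  2. kA    = {q,u,t,p,s,v,r}
  3. cA    = {p}
  4. ckA   = {}
  5. kcA   = {q,u,p,s,v,r}
  6. ckcA  = {t}
  7. kckcA = {u,t,s,v}
  8. ckckcA = {q,p,r}
applying k or c yields no new set

8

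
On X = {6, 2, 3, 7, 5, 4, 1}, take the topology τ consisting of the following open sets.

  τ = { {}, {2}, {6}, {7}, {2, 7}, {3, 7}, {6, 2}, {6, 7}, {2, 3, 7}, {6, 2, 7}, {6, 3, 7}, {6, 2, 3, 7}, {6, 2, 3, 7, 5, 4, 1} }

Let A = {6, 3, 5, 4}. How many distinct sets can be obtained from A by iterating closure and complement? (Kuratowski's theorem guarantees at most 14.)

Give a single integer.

cl via duality: int({2, 7, 1}) = {2, 7}, so X∖{2, 7} = {6, 3, 5, 4, 1}
Write k for closure, c for complement:
  1. A     = {6, 3, 5, 4}
  2. kA    = {6, 3, 5, 4, 1}
  3. cA    = {2, 7, 1}
  4. ckA   = {2, 7}
  5. kcA   = {2, 3, 7, 5, 4, 1}
  6. ckcA  = {6}
  7. kckcA = {6, 5, 4, 1}
  8. ckckcA = {2, 3, 7}
applying k or c yields no new set

8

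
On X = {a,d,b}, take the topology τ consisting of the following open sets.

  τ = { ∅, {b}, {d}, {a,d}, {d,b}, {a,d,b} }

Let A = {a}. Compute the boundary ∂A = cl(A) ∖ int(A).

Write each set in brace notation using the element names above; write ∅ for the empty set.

{a}

U open, U⊆A: ∅. int(A) = ⋃ = ∅
X∖A={d,b}, int(X∖A)={d,b}, hence cl(A)={a}
∂A: remove int from cl → {a}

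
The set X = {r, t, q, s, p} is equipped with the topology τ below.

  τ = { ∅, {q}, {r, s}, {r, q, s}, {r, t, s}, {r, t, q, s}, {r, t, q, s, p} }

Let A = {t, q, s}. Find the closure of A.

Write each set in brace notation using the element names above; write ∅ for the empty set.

closure: X∖int(X∖A) = X∖∅ = {r, t, q, s, p}

{r, t, q, s, p}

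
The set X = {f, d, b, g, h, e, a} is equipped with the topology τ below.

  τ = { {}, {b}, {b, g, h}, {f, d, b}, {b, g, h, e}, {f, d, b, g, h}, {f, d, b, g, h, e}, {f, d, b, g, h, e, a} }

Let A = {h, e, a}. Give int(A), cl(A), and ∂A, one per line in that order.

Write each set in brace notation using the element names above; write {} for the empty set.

int(A) = {}
cl(A)  = {g, h, e, a}
∂A     = {g, h, e, a}

open subsets of A: {}; so int(A) = {}
closure: X∖int(X∖A) = X∖{f, d, b} = {g, h, e, a}
∂A = {g, h, e, a} minus {} = {g, h, e, a}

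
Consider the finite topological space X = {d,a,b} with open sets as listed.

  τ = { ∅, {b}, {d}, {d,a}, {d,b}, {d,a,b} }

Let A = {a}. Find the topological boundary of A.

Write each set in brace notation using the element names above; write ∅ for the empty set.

{a}

opens ⊆ A: ∅; union → int = ∅
complement {d,b}; its interior {d,b}; cl(A) = X∖{d,b} = {a}
boundary = {a} ∖ ∅ = {a}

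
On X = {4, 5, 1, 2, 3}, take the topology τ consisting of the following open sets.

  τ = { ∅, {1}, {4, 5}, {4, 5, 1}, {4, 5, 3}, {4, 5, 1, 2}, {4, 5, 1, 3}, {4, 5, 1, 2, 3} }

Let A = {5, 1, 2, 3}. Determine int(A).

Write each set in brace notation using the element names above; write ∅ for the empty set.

{1}

interior: largest open inside A is {1} (from ∅, {1})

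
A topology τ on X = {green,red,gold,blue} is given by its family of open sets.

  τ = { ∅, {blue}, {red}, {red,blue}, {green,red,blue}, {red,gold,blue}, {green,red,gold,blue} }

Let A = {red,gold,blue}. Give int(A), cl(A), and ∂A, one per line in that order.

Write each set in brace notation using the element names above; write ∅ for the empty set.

opens ⊆ A: ∅, {red}, {blue}, {red,blue}, {red,gold,blue}; union → int = {red,gold,blue}
complement {green}; its interior ∅; cl(A) = X∖∅ = {green,red,gold,blue}
boundary = {green,red,gold,blue} ∖ {red,gold,blue} = {green}

int(A) = {red,gold,blue}
cl(A)  = {green,red,gold,blue}
∂A     = {green}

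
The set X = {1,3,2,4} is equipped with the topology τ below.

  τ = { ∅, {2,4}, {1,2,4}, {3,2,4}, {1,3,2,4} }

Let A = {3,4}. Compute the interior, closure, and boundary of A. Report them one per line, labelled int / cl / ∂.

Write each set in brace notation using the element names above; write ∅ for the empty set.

int(A) = ∅
cl(A)  = {1,3,2,4}
∂A     = {1,3,2,4}

interior: largest open inside A is ∅ (from ∅)
cl via duality: int({1,2}) = ∅, so X∖∅ = {1,3,2,4}
cl∖int = {1,3,2,4}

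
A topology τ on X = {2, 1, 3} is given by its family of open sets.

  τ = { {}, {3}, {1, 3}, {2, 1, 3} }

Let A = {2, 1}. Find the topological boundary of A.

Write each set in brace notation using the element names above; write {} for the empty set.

interior: largest open inside A is {} (from {})
cl via duality: int({3}) = {3}, so X∖{3} = {2, 1}
cl∖int = {2, 1}

{2, 1}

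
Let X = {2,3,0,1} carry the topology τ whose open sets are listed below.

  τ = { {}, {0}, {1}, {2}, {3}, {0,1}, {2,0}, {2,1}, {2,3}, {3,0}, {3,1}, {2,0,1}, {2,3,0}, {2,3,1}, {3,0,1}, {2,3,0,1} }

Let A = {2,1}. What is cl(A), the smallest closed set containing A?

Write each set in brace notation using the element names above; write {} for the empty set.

{2,1}

closure: X∖int(X∖A) = X∖{3,0} = {2,1}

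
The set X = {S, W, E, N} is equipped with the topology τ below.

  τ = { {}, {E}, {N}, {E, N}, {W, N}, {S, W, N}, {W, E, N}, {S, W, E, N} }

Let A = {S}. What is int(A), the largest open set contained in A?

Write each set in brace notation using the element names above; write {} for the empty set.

interior: largest open inside A is {} (from {})

{}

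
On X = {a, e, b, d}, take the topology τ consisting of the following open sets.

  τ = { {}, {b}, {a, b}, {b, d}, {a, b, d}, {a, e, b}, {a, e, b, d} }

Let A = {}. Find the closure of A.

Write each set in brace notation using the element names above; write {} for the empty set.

{}

complement {a, e, b, d}; its interior {a, e, b, d}; cl(A) = X∖{a, e, b, d} = {}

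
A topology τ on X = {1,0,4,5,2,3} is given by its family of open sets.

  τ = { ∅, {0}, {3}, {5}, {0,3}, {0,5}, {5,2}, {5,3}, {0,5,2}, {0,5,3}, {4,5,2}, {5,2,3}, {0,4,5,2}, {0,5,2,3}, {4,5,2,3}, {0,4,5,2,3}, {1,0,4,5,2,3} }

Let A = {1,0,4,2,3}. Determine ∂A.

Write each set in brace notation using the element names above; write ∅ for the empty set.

U open, U⊆A: ∅, {0}, {3}, {0,3}. int(A) = ⋃ = {0,3}
X∖A={5}, int(X∖A)={5}, hence cl(A)={1,0,4,2,3}
∂A: remove int from cl → {1,4,2}

{1,4,2}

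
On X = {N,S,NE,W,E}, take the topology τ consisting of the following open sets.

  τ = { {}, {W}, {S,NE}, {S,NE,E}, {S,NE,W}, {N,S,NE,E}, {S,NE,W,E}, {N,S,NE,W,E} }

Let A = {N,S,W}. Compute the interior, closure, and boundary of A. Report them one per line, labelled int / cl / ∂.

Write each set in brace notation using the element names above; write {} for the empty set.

open subsets of A: {}, {W}; so int(A) = {W}
closure: X∖int(X∖A) = X∖{} = {N,S,NE,W,E}
∂A = {N,S,NE,W,E} minus {W} = {N,S,NE,E}

int(A) = {W}
cl(A)  = {N,S,NE,W,E}
∂A     = {N,S,NE,E}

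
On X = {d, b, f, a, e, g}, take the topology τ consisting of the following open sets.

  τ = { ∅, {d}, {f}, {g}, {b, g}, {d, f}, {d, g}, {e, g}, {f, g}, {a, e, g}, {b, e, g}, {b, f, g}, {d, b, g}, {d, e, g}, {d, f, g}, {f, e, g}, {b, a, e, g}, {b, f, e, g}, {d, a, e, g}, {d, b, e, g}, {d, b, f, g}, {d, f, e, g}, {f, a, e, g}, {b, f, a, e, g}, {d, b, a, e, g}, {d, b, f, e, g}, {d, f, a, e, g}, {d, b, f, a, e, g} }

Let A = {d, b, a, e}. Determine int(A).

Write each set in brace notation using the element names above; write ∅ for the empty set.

open subsets of A: ∅, {d}; so int(A) = {d}

{d}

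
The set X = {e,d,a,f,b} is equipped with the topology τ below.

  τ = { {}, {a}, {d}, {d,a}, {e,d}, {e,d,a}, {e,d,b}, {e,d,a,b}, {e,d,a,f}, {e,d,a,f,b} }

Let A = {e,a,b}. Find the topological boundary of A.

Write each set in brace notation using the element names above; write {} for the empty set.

open subsets of A: {}, {a}; so int(A) = {a}
closure: X∖int(X∖A) = X∖{d} = {e,a,f,b}
∂A = {e,a,f,b} minus {a} = {e,f,b}

{e,f,b}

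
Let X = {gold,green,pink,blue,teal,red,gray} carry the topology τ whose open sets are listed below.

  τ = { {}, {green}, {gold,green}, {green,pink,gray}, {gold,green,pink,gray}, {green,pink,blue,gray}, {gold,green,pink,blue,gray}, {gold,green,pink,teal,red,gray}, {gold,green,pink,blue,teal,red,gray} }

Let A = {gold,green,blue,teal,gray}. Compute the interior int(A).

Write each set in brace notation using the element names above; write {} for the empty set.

U open, U⊆A: {}, {green}, {gold,green}. int(A) = ⋃ = {gold,green}

{gold,green}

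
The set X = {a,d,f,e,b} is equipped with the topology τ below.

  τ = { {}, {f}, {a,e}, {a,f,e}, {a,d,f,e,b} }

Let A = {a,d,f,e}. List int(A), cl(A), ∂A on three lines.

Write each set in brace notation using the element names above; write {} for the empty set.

int(A) = {a,f,e}
cl(A)  = {a,d,f,e,b}
∂A     = {d,b}

open subsets of A: {}, {f}, {a,e}, {a,f,e}; so int(A) = {a,f,e}
closure: X∖int(X∖A) = X∖{} = {a,d,f,e,b}
∂A = {a,d,f,e,b} minus {a,f,e} = {d,b}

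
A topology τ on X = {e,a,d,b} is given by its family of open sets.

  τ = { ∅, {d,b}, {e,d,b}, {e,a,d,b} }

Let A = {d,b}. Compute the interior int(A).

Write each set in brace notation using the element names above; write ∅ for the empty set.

{d,b}

U open, U⊆A: ∅, {d,b}. int(A) = ⋃ = {d,b}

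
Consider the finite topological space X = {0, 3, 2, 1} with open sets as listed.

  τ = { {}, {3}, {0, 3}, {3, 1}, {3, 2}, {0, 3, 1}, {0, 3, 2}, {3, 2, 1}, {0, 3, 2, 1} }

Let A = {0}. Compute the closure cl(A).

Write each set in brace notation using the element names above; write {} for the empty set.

{0}

X∖A={3, 2, 1}, int(X∖A)={3, 2, 1}, hence cl(A)={0}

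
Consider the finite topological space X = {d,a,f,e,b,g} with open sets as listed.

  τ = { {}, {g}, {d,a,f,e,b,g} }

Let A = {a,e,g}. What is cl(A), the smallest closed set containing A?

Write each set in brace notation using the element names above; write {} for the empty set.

cl via duality: int({d,f,b}) = {}, so X∖{} = {d,a,f,e,b,g}

{d,a,f,e,b,g}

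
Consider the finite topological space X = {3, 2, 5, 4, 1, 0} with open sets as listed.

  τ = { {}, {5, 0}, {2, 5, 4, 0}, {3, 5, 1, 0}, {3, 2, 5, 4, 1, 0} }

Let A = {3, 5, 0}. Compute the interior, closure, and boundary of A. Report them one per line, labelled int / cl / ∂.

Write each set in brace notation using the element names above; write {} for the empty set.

opens ⊆ A: {}, {5, 0}; union → int = {5, 0}
complement {2, 4, 1}; its interior {}; cl(A) = X∖{} = {3, 2, 5, 4, 1, 0}
boundary = {3, 2, 5, 4, 1, 0} ∖ {5, 0} = {3, 2, 4, 1}

int(A) = {5, 0}
cl(A)  = {3, 2, 5, 4, 1, 0}
∂A     = {3, 2, 4, 1}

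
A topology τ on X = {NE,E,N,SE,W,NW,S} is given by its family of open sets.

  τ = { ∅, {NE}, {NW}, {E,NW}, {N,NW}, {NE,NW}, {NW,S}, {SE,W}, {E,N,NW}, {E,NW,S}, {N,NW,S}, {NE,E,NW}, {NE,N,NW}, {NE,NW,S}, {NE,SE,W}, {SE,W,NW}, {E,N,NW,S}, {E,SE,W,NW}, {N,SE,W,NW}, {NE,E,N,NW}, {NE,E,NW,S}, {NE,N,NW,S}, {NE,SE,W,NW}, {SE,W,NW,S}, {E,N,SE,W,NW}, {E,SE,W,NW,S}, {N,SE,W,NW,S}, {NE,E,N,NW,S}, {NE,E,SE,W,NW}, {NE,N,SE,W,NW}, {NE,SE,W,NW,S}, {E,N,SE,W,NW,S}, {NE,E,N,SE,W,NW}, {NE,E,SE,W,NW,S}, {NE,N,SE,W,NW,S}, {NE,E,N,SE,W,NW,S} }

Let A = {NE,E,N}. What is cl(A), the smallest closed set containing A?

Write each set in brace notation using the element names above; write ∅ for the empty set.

{NE,E,N}

cl via duality: int({SE,W,NW,S}) = {SE,W,NW,S}, so X∖{SE,W,NW,S} = {NE,E,N}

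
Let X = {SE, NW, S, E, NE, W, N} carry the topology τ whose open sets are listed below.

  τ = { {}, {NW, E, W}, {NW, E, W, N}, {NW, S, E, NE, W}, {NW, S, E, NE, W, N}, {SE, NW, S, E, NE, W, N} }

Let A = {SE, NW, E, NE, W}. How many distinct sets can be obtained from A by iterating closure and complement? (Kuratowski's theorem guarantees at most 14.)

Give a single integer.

6

complement {S, N}; its interior {}; cl(A) = X∖{} = {SE, NW, S, E, NE, W, N}
With k = closure, c = complement:
  1. A     = {SE, NW, E, NE, W}
  2. kA    = {SE, NW, S, E, NE, W, N}
  3. cA    = {S, N}
  4. ckA   = {}
  5. kcA   = {SE, S, NE, N}
  6. ckcA  = {NW, E, W}
k, c of each give nothing new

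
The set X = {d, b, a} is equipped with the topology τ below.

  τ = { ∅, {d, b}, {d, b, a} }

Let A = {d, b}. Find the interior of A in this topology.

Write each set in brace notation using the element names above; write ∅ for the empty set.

{d, b}

open subsets of A: ∅, {d, b}; so int(A) = {d, b}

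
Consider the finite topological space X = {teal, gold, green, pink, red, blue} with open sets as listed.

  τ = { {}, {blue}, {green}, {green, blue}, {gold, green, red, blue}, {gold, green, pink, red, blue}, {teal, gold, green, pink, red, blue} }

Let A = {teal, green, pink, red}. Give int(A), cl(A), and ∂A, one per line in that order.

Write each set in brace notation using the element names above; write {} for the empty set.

int(A) = {green}
cl(A)  = {teal, gold, green, pink, red}
∂A     = {teal, gold, pink, red}

open subsets of A: {}, {green}; so int(A) = {green}
closure: X∖int(X∖A) = X∖{blue} = {teal, gold, green, pink, red}
∂A = {teal, gold, green, pink, red} minus {green} = {teal, gold, pink, red}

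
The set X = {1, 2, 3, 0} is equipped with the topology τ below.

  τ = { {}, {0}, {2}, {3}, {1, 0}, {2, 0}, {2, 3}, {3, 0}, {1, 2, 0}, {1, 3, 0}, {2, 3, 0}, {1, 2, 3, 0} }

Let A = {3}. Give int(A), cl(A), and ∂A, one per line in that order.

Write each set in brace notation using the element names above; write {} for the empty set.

open subsets of A: {}, {3}; so int(A) = {3}
closure: X∖int(X∖A) = X∖{1, 2, 0} = {3}
∂A = {3} minus {3} = {}

int(A) = {3}
cl(A)  = {3}
∂A     = {}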